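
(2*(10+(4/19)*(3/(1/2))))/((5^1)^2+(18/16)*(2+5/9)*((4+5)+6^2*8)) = 3424/133589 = 0.03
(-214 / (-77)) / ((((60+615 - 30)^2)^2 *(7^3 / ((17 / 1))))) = 3638 / 4571131381306875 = 0.00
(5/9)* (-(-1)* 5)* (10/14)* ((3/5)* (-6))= -50/7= -7.14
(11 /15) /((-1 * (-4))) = 11 /60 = 0.18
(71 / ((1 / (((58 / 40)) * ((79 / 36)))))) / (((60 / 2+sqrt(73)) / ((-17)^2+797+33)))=60672553 / 6616 -60672553 * sqrt(73) / 198480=6558.80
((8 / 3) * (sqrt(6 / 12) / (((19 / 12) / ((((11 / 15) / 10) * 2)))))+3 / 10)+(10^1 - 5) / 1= 5.47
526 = 526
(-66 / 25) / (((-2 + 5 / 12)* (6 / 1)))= 132 / 475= 0.28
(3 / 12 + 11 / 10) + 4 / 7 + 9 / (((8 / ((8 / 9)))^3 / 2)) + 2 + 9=146809 / 11340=12.95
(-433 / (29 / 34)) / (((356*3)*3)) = -7361 / 46458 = -0.16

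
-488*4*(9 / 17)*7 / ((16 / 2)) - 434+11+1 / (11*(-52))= -12906053 / 9724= -1327.24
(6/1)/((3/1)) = 2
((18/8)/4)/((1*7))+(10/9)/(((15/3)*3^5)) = 19907/244944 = 0.08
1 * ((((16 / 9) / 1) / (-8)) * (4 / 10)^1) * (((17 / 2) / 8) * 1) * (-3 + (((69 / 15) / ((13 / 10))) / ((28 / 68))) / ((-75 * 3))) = 1057519 / 3685500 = 0.29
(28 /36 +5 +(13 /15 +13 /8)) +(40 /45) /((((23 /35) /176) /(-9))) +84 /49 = -123606943 /57960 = -2132.62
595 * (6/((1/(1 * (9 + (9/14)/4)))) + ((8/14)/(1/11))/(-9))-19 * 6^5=-4156409/36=-115455.81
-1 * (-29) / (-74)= -29 / 74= -0.39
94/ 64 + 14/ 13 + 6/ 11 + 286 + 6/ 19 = 25162195/ 86944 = 289.41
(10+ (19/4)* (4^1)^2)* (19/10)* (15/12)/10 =817/40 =20.42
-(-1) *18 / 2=9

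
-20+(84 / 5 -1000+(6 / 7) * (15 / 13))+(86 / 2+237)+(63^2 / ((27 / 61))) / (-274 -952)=-406950941 / 557830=-729.53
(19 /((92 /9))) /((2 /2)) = 171 /92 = 1.86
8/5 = 1.60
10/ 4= 5/ 2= 2.50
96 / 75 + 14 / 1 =382 / 25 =15.28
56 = 56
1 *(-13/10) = -13/10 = -1.30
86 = 86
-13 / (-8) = 13 / 8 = 1.62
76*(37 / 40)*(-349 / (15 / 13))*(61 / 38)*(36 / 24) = -10240009 / 200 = -51200.04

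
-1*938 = -938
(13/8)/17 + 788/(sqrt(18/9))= 13/136 + 394 * sqrt(2)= 557.30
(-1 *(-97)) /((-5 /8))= -776 /5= -155.20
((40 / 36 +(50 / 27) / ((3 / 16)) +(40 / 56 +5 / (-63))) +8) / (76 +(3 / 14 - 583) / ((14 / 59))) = -311528 / 37785285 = -0.01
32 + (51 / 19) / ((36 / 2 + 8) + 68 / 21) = 32.09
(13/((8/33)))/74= 429/592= 0.72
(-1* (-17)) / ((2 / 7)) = 119 / 2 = 59.50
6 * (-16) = -96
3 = 3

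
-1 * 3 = -3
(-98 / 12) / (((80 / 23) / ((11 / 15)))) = -12397 / 7200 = -1.72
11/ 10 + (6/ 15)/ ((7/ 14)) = 19/ 10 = 1.90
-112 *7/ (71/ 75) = -58800/ 71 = -828.17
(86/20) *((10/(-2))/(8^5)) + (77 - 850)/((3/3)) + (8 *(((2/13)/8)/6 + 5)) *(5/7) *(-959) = -72052377229/2555904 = -28190.56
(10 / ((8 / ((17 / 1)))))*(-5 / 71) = -425 / 284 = -1.50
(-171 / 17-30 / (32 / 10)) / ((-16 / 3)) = 3.64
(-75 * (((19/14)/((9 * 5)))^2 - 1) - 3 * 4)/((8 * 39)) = 333035/1651104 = 0.20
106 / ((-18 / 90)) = -530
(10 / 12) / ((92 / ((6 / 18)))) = 5 / 1656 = 0.00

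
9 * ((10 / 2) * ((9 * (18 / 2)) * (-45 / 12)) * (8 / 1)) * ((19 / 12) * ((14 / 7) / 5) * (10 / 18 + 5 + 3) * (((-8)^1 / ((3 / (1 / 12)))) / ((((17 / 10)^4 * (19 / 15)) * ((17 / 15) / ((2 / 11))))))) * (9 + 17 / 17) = 28350000000 / 1419857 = 19966.80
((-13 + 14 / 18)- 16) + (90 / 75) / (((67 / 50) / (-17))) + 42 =-872 / 603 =-1.45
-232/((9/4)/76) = -70528/9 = -7836.44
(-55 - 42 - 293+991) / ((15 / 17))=10217 / 15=681.13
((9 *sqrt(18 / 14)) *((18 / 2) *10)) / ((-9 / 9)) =-2430 *sqrt(7) / 7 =-918.45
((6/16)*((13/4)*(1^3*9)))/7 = 351/224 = 1.57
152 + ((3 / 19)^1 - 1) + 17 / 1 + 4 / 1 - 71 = 1922 / 19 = 101.16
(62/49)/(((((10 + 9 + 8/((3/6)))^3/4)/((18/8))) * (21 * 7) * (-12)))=-31/205885750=-0.00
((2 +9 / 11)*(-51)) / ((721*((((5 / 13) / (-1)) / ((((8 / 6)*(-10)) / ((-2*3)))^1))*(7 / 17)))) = 2.80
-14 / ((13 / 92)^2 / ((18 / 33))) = -710976 / 1859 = -382.45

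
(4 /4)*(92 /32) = 23 /8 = 2.88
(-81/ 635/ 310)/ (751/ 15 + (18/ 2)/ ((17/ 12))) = -4131/ 566416190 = -0.00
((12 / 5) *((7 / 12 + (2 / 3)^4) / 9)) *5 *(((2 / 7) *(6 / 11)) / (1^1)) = 92 / 567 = 0.16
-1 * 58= -58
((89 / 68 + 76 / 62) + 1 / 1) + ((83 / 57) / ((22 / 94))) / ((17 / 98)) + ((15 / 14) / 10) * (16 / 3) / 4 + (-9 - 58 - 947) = -530334197 / 544236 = -974.46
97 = 97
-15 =-15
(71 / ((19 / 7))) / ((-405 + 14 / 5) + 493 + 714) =2485 / 76456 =0.03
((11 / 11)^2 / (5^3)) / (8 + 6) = 1 / 1750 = 0.00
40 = 40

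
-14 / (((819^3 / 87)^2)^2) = -1414562 / 160628928459804141625384529834583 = -0.00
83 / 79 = 1.05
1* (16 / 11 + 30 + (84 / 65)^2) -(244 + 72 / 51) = -167722778 / 790075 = -212.29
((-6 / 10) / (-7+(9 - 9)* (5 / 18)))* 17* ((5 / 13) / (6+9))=17 / 455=0.04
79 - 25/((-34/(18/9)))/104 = 139697/1768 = 79.01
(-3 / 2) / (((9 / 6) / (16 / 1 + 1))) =-17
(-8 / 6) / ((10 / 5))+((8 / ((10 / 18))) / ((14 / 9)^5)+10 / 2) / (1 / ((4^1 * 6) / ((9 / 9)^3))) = 39650468 / 252105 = 157.28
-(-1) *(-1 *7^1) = -7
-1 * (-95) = 95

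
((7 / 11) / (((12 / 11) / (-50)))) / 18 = -175 / 108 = -1.62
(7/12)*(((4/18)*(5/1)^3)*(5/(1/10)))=810.19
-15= -15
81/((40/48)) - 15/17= 8187/85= 96.32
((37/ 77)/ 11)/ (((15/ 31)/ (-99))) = -3441/ 385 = -8.94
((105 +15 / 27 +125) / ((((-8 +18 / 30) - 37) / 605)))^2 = 39399159765625 / 3992004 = 9869519.11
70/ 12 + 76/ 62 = 1313/ 186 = 7.06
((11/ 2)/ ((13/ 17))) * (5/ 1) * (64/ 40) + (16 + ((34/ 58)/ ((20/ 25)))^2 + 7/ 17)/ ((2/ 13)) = 997434273/ 5947552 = 167.71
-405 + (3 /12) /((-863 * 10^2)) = -139806001 /345200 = -405.00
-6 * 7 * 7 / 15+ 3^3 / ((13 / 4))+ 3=-539 / 65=-8.29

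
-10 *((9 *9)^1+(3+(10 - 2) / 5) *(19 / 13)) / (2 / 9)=-51318 / 13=-3947.54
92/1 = 92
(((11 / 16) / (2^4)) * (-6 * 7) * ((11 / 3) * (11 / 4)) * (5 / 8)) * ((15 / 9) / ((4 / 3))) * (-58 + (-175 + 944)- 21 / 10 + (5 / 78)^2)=-1004599142855 / 99680256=-10078.22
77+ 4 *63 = 329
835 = 835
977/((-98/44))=-21494/49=-438.65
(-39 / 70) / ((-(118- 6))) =39 / 7840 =0.00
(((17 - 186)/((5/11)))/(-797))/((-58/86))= -79937/115565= -0.69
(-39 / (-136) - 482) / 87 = -65513 / 11832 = -5.54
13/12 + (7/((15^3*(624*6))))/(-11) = 150578993/138996000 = 1.08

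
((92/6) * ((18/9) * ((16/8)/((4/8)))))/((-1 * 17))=-368/51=-7.22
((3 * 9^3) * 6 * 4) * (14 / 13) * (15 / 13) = 11022480 / 169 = 65221.78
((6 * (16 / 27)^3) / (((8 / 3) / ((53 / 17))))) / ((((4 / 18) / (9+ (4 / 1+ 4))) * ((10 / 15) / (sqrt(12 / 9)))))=193.42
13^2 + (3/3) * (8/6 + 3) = 520/3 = 173.33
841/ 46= 18.28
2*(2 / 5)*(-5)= -4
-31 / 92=-0.34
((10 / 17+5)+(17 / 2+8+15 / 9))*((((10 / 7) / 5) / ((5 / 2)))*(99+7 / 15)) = 7230232 / 26775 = 270.04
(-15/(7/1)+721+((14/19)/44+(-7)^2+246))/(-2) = -2966595/5852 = -506.94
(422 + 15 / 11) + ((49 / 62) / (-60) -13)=16791541 / 40920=410.35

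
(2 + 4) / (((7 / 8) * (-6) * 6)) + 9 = 185 / 21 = 8.81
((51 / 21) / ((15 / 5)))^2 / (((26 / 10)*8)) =1445 / 45864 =0.03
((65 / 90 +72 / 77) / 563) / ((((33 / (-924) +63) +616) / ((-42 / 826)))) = -4594 / 20839116771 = -0.00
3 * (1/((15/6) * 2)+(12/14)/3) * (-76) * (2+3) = -3876/7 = -553.71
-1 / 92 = -0.01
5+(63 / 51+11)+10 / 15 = 913 / 51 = 17.90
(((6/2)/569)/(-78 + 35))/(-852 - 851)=3/41667301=0.00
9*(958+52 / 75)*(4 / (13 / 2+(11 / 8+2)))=6902592 / 1975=3494.98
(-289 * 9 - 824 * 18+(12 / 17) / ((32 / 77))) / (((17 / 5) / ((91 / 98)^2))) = -2003205165 / 453152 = -4420.60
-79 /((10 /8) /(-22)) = 1390.40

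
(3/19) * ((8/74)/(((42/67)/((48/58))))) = 3216/142709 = 0.02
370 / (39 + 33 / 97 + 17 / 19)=681910 / 74153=9.20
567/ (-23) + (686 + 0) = 661.35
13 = 13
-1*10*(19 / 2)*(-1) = 95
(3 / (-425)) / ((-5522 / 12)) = 18 / 1173425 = 0.00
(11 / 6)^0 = 1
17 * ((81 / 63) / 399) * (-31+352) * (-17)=-278307 / 931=-298.93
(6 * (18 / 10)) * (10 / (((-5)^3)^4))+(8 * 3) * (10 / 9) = 19531250324 / 732421875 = 26.67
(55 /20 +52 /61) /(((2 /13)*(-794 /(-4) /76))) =217113 /24217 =8.97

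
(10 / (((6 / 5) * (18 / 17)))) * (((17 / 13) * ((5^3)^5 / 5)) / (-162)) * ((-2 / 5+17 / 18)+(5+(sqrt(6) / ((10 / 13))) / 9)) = -4400970458984375 / 2047032 -8819580078125 * sqrt(6) / 157464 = -2287123787.59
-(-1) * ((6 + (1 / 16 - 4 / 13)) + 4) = 2029 / 208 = 9.75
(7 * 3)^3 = 9261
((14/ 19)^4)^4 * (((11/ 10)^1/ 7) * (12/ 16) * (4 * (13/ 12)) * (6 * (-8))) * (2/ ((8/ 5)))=-66738712994301444096/ 288441413567621167681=-0.23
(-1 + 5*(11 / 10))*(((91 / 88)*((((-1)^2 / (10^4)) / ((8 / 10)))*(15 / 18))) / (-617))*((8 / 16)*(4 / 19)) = -0.00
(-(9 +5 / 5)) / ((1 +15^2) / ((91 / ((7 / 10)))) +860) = -0.01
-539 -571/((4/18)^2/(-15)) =691609/4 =172902.25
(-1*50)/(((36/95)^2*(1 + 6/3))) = -225625/1944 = -116.06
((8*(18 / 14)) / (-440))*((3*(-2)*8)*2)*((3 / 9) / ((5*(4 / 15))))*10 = 432 / 77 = 5.61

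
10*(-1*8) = -80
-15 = -15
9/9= 1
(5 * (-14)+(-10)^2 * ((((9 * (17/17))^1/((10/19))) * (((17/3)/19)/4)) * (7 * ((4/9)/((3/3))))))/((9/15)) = 4900/9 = 544.44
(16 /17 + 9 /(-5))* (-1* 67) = 4891 /85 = 57.54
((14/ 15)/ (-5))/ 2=-7/ 75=-0.09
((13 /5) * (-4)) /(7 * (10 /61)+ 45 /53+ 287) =-84058 /2335815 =-0.04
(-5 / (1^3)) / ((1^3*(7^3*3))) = -5 / 1029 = -0.00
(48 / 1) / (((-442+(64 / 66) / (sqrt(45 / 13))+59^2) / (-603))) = -4310519788080 / 452586693293+91694592 * sqrt(65) / 452586693293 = -9.52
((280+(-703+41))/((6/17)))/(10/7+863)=-22729/18153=-1.25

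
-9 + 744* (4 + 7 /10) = 17439 /5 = 3487.80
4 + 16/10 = 28/5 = 5.60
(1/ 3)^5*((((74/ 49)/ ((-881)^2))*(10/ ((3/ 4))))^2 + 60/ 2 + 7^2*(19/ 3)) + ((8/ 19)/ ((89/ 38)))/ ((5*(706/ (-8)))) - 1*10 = -4273371113880699905725723/ 496911780773568142571295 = -8.60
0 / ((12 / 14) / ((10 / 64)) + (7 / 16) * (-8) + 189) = 0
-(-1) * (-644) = -644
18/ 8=9/ 4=2.25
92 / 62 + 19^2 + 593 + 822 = 55102 / 31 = 1777.48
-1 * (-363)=363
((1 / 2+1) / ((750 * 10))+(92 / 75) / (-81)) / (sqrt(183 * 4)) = -18157 * sqrt(183) / 444690000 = -0.00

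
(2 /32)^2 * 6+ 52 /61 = 6839 /7808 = 0.88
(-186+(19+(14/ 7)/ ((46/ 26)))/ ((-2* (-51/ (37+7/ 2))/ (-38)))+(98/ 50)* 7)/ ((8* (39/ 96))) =-18612098/ 127075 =-146.47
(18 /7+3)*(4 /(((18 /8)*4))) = 52 /21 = 2.48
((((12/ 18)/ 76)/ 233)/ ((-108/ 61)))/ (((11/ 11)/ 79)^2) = -380701/ 2868696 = -0.13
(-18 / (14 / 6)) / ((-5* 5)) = 0.31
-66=-66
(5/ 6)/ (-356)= -5/ 2136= -0.00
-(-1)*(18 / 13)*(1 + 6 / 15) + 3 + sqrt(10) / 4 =sqrt(10) / 4 + 321 / 65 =5.73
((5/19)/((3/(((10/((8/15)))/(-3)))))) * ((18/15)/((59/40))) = -500/1121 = -0.45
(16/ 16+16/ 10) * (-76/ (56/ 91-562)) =6422/ 18245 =0.35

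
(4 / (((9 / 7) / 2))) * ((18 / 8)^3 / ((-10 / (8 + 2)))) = -567 / 8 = -70.88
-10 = -10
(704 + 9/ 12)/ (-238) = -2819/ 952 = -2.96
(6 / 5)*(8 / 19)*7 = 336 / 95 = 3.54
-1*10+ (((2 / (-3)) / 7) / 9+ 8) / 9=-15500 / 1701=-9.11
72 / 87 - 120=-3456 / 29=-119.17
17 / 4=4.25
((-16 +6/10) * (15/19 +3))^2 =30735936/9025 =3405.64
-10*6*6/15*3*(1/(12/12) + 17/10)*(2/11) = -1944/55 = -35.35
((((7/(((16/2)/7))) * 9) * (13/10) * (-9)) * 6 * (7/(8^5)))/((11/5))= -0.38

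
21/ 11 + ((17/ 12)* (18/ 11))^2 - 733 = -351247/ 484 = -725.72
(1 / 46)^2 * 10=5 / 1058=0.00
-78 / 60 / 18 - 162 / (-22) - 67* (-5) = 677737 / 1980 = 342.29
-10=-10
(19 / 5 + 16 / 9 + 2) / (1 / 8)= 2728 / 45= 60.62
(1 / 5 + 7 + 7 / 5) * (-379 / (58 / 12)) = -97782 / 145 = -674.36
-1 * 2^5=-32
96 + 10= 106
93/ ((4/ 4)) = 93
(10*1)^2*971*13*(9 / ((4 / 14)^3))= 974180025 / 2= 487090012.50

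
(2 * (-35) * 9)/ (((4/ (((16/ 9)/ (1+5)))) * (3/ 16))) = -2240/ 9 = -248.89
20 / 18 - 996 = -8954 / 9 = -994.89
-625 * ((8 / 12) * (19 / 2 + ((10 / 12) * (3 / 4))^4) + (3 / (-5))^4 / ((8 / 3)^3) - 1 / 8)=-8085623 / 2048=-3948.06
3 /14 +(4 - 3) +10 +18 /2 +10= 423 /14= 30.21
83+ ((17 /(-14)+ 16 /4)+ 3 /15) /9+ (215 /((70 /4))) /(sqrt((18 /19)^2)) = 963 /10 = 96.30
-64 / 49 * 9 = -576 / 49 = -11.76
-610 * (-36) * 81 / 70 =177876 / 7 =25410.86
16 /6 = 8 /3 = 2.67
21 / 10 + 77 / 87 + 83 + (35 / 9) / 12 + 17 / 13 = 17837033 / 203580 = 87.62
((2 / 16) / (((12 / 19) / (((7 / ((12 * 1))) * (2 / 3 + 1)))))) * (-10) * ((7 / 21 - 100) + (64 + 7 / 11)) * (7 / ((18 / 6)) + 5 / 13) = 183.20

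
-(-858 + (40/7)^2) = 825.35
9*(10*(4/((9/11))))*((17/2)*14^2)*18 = 13194720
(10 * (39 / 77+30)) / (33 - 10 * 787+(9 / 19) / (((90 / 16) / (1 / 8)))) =-1115775 / 28663789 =-0.04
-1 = -1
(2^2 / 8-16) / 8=-31 / 16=-1.94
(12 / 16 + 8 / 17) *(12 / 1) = 249 / 17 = 14.65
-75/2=-37.50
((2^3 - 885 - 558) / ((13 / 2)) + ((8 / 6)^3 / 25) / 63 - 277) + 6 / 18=-274994168 / 552825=-497.43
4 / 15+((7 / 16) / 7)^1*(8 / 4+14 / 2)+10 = 2599 / 240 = 10.83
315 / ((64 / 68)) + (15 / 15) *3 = 337.69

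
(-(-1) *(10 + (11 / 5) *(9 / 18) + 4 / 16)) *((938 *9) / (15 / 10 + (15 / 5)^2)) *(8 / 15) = 121672 / 25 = 4866.88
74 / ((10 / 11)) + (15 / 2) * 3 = 103.90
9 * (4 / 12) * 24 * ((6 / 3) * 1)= 144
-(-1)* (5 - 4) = 1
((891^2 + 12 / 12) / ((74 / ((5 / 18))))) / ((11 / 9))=1984705 / 814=2438.21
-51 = -51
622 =622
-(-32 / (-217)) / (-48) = 2 / 651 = 0.00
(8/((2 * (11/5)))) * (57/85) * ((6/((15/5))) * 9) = 4104/187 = 21.95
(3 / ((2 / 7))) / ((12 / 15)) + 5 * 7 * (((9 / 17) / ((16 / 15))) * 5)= 27195 / 272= 99.98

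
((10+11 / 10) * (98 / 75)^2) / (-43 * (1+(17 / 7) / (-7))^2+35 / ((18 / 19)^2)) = 46072289592 / 50219584375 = 0.92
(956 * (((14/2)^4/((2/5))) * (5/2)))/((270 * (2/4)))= 2869195/27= 106266.48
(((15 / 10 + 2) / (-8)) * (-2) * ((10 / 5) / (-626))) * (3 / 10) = -21 / 25040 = -0.00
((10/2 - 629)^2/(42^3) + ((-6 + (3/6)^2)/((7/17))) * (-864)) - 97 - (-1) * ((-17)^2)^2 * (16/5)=1436692879/5145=279240.60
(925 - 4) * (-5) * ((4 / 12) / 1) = -1535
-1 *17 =-17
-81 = -81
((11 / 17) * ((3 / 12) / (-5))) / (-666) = 11 / 226440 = 0.00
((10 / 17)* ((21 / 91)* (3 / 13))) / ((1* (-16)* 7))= -45 / 160888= -0.00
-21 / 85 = -0.25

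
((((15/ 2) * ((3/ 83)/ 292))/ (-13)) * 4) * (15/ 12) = -225/ 630136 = -0.00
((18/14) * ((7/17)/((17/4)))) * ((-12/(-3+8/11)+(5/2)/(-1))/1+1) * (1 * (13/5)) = 44226/36125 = 1.22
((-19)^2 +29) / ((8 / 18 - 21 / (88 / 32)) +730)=19305 / 35779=0.54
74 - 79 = -5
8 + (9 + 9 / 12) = 71 / 4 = 17.75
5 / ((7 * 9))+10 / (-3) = -205 / 63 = -3.25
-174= -174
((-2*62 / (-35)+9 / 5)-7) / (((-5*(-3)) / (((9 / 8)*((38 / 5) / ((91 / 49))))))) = -1653 / 3250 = -0.51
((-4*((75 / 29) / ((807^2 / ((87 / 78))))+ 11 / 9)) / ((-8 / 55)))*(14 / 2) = 7967698585 / 33864948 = 235.28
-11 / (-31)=11 / 31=0.35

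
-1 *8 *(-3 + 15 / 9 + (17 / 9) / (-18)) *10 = 9320 / 81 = 115.06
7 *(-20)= -140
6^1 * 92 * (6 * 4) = 13248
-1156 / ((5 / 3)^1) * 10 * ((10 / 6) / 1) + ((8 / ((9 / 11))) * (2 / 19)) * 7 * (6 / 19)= -12517016 / 1083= -11557.72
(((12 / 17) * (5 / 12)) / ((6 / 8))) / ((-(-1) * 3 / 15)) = 100 / 51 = 1.96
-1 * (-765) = 765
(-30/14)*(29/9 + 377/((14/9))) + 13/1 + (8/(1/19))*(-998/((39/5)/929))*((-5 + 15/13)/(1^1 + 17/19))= 36674729.14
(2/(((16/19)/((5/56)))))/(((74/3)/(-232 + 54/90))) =-65949/33152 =-1.99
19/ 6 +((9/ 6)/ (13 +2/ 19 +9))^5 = 16349857028297/ 5163110400000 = 3.17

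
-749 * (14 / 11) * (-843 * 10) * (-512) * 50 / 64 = -35358792000 / 11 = -3214435636.36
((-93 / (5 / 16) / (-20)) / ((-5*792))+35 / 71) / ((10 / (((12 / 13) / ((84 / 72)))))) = 1719294 / 44419375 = 0.04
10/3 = 3.33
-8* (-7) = 56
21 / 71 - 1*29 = -2038 / 71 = -28.70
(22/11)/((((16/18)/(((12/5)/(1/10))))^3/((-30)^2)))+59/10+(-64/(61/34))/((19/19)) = 21611915839/610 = 35429370.23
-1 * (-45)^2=-2025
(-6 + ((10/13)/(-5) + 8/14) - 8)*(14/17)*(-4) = 9888/221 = 44.74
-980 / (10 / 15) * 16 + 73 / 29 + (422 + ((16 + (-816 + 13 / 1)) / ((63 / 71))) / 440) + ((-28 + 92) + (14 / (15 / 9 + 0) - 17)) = -18523082161 / 803880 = -23042.10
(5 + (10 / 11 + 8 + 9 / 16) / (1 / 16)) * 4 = 6888 / 11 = 626.18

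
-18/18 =-1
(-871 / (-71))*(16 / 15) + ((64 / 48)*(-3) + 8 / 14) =71992 / 7455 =9.66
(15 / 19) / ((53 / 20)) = 300 / 1007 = 0.30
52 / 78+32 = 98 / 3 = 32.67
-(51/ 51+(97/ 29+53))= -1663/ 29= -57.34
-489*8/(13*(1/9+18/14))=-30807/143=-215.43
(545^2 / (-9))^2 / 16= 88223850625 / 1296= 68073958.82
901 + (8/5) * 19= 4657/5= 931.40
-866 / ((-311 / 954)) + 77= 850111 / 311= 2733.48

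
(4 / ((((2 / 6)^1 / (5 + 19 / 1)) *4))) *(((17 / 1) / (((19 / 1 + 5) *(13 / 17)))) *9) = 7803 / 13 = 600.23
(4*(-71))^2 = 80656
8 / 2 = 4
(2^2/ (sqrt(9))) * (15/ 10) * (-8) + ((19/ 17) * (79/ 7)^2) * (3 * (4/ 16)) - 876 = -2616407/ 3332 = -785.24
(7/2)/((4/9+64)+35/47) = 2961/55150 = 0.05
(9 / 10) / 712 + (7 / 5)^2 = 69821 / 35600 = 1.96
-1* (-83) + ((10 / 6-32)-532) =-1438 / 3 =-479.33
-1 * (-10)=10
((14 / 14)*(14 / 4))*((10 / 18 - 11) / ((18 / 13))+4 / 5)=-19117 / 810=-23.60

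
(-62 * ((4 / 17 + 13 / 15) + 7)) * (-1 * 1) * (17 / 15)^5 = 10698371932 / 11390625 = 939.23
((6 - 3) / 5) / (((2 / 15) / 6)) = 27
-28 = -28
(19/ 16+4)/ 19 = 83/ 304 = 0.27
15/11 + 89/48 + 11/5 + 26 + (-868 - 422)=-1258.58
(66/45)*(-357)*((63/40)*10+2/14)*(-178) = 1481227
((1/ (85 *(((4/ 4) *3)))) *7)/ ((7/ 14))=14/ 255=0.05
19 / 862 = 0.02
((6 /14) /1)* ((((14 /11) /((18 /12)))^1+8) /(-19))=-292 /1463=-0.20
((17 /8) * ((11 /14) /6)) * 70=935 /48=19.48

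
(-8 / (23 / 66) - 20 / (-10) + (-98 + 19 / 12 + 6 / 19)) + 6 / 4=-605983 / 5244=-115.56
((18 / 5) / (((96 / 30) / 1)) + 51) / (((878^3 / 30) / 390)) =1219725 / 1353672304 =0.00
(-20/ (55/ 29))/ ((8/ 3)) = -87/ 22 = -3.95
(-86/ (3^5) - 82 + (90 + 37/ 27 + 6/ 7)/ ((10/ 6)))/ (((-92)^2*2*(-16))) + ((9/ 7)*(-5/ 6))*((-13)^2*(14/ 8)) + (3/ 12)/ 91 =-9489151445141/ 29946309120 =-316.87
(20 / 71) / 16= 5 / 284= 0.02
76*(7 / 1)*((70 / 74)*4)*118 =8788640 / 37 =237530.81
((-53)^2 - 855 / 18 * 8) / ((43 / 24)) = 58296 / 43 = 1355.72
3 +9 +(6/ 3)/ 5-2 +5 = 77/ 5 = 15.40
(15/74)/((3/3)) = 15/74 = 0.20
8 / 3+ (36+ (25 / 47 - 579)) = -76112 / 141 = -539.80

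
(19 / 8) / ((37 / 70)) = 665 / 148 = 4.49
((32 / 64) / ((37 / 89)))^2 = 7921 / 5476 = 1.45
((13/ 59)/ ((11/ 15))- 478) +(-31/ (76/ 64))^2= 203.79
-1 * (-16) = 16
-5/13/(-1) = 5/13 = 0.38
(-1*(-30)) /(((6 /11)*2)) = 55 /2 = 27.50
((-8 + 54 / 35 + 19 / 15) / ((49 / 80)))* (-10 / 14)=43600 / 7203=6.05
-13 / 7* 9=-117 / 7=-16.71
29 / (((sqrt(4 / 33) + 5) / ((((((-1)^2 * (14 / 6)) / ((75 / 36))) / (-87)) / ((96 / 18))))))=-231 / 16420 + 7 * sqrt(33) / 41050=-0.01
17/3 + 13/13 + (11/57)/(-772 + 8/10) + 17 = 5201689/219792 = 23.67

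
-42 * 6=-252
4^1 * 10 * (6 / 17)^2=1440 / 289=4.98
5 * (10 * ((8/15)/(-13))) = -80/39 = -2.05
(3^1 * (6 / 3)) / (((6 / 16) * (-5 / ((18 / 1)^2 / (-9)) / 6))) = 3456 / 5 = 691.20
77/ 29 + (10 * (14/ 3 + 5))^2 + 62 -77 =2435678/ 261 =9332.10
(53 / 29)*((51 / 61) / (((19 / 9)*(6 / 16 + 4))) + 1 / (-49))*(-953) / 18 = -1005583681 / 148224510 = -6.78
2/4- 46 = -91/2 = -45.50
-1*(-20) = 20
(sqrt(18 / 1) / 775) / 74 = 3 *sqrt(2) / 57350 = 0.00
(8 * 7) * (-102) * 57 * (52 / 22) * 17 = -143908128 / 11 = -13082557.09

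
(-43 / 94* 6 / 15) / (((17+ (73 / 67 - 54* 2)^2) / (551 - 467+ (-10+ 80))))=-14863079 / 6037723635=-0.00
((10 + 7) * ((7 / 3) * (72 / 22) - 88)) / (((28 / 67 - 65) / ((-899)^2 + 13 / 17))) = 813758960040 / 47597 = 17096854.00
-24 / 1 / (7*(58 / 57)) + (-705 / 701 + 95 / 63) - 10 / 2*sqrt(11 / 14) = -5*sqrt(154) / 14 - 3672136 / 1280727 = -7.30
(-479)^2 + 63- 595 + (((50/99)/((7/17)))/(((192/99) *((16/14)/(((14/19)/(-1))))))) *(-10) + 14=835125979/3648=228927.08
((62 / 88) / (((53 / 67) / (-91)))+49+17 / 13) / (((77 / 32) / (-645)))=4808929080 / 583583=8240.35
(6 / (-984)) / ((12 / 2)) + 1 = 983 / 984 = 1.00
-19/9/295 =-19/2655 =-0.01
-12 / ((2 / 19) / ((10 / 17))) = -1140 / 17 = -67.06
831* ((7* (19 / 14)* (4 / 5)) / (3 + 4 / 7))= 221046 / 125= 1768.37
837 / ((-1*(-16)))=837 / 16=52.31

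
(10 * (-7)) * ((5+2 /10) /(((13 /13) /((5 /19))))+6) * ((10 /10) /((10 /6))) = -309.47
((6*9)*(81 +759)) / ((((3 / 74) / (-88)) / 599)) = -58978402560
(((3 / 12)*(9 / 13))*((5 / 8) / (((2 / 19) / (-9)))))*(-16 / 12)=2565 / 208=12.33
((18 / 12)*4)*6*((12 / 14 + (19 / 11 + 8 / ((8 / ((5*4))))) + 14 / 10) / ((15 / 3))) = 332424 / 1925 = 172.69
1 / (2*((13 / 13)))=1 / 2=0.50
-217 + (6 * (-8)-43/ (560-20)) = -143143/ 540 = -265.08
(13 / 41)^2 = 169 / 1681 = 0.10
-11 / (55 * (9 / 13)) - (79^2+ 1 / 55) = -3089447 / 495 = -6241.31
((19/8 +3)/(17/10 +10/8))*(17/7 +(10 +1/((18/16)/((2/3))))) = 529115/22302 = 23.73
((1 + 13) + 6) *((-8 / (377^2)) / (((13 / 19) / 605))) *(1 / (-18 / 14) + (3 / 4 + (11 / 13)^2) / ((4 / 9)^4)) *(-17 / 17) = 3293671948325 / 89930134944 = 36.62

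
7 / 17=0.41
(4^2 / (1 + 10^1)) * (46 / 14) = 368 / 77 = 4.78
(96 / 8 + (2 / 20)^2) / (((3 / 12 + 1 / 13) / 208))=3247504 / 425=7641.19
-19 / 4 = -4.75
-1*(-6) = 6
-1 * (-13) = 13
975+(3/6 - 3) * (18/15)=972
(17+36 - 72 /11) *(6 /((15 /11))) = 204.40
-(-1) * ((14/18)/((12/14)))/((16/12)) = 49/72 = 0.68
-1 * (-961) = 961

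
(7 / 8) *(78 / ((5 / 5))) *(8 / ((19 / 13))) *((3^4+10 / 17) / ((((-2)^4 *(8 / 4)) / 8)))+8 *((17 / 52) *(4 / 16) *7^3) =1733564 / 221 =7844.18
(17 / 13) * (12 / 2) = 102 / 13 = 7.85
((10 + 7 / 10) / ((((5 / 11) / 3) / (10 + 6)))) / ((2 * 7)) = 14124 / 175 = 80.71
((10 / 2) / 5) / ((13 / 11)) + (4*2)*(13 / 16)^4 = 461405 / 106496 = 4.33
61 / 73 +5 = 426 / 73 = 5.84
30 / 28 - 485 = -6775 / 14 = -483.93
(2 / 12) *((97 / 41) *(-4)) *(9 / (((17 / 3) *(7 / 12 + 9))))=-20952 / 80155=-0.26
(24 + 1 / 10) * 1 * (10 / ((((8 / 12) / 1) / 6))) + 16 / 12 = 6511 / 3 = 2170.33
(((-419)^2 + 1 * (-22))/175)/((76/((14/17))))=175539/16150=10.87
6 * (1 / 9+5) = 92 / 3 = 30.67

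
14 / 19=0.74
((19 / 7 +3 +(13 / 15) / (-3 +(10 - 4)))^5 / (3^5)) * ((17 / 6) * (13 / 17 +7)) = 705.86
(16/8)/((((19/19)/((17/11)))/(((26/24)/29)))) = 221/1914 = 0.12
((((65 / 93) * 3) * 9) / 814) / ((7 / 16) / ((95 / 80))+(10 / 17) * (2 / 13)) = 2456415 / 48625918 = 0.05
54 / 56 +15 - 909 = -893.04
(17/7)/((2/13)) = 221/14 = 15.79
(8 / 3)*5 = 40 / 3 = 13.33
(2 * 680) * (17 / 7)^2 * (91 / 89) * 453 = 2314612560 / 623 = 3715268.96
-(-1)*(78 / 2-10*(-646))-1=6498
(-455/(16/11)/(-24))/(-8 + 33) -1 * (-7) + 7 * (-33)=-429079/1920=-223.48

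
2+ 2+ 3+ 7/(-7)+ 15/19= 129/19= 6.79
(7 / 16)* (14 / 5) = 49 / 40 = 1.22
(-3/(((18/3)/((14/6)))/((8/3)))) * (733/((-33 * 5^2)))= 2.76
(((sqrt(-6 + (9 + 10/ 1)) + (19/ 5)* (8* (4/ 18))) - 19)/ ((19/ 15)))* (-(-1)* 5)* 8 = -1160/ 3 + 600* sqrt(13)/ 19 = -272.81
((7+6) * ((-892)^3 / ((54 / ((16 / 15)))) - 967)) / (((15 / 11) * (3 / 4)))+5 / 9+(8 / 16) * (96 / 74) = -178214482.48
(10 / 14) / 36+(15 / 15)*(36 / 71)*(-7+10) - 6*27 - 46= -3693965 / 17892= -206.46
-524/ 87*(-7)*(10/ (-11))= -36680/ 957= -38.33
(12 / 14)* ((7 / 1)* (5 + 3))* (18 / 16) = 54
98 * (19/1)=1862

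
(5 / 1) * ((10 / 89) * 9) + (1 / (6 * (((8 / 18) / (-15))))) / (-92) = 335205 / 65504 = 5.12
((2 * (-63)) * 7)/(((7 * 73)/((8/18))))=-56/73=-0.77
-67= -67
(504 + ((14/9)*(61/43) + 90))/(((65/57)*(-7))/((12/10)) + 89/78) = -56990804/526793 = -108.18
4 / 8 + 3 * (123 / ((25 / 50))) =1477 / 2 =738.50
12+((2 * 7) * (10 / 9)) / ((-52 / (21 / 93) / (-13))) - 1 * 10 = 803 / 279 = 2.88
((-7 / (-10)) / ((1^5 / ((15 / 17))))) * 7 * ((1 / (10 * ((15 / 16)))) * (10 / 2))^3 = 12544 / 19125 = 0.66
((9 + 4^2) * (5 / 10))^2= 625 / 4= 156.25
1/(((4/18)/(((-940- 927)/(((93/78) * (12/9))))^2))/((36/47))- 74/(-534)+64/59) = 2254991385437739/2758582267575007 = 0.82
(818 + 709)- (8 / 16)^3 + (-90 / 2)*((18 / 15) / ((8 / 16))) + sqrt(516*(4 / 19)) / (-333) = 1418.84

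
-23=-23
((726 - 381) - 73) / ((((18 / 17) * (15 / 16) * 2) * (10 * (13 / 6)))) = 18496 / 2925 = 6.32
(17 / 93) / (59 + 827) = 17 / 82398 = 0.00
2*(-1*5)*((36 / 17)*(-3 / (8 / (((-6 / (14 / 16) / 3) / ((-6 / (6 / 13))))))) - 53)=822070 / 1547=531.40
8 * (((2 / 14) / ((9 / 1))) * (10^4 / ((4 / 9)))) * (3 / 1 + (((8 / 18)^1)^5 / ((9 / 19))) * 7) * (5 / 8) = 21631437500 / 3720087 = 5814.77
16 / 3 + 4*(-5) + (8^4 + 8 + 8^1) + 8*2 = 12340 / 3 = 4113.33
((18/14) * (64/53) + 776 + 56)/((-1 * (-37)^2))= -309248/507899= -0.61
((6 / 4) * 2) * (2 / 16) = 3 / 8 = 0.38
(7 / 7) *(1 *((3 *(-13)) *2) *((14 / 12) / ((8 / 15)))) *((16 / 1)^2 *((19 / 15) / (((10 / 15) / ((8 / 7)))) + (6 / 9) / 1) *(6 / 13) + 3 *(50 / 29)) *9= -60654879 / 116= -522886.89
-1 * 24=-24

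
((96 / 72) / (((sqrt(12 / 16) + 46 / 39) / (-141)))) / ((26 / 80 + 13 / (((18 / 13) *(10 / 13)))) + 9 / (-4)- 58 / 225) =-51667200 / 1497403 + 21902400 *sqrt(3) / 1497403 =-9.17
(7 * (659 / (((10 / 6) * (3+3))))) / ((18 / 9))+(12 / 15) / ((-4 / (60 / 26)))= 59849 / 260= 230.19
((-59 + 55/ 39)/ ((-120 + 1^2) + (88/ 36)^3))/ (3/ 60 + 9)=10915560/ 179070359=0.06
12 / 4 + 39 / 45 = 58 / 15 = 3.87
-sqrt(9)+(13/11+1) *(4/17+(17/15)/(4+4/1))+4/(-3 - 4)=-17992/6545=-2.75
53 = 53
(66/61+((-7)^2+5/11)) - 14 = 24516/671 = 36.54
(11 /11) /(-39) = -1 /39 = -0.03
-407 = -407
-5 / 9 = -0.56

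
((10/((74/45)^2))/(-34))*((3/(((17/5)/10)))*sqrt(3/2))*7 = -5315625*sqrt(6)/1582564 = -8.23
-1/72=-0.01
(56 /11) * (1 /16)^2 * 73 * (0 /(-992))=0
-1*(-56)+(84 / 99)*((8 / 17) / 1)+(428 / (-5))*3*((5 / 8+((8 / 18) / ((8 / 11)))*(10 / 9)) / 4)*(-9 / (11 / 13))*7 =28227521 / 4488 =6289.55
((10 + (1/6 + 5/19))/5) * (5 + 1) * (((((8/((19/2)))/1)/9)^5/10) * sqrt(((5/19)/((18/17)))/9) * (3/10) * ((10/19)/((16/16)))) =311689216 * sqrt(3230)/75214681050600675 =0.00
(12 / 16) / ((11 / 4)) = 3 / 11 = 0.27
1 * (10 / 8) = 5 / 4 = 1.25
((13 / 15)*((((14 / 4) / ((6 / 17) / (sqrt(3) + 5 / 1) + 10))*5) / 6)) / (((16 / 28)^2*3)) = 75803*sqrt(3) / 186058368 + 142888655 / 558175104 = 0.26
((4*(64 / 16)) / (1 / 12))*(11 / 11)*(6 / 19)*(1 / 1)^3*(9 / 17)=10368 / 323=32.10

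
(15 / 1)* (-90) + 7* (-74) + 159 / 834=-519251 / 278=-1867.81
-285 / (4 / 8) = -570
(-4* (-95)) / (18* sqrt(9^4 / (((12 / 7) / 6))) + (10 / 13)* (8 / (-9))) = 1778400 / 50924267743 + 1896063390* sqrt(14) / 50924267743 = 0.14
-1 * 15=-15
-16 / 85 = -0.19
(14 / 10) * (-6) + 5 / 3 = -101 / 15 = -6.73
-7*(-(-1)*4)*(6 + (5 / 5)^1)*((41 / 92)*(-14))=28126 / 23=1222.87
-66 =-66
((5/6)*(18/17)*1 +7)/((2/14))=938/17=55.18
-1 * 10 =-10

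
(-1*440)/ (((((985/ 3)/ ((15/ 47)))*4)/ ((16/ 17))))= -15840/ 157403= -0.10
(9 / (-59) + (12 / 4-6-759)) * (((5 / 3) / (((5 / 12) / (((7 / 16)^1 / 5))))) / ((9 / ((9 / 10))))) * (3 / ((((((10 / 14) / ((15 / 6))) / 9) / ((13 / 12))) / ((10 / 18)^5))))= -144.52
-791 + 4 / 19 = -15025 / 19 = -790.79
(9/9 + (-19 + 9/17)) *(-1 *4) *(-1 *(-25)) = 29700/17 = 1747.06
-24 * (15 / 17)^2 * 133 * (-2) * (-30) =-43092000 / 289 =-149107.27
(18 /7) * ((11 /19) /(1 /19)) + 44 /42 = 88 /3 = 29.33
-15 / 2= -7.50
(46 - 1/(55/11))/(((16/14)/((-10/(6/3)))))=-1603/8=-200.38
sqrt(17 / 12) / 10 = sqrt(51) / 60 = 0.12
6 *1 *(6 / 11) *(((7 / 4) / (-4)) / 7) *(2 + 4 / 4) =-27 / 44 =-0.61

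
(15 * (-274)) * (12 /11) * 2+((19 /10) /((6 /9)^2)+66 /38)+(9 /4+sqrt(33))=-74897331 /8360+sqrt(33)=-8953.27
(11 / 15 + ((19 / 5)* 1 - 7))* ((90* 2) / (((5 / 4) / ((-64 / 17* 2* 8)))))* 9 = 16367616 / 85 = 192560.19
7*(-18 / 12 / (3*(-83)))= 7 / 166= 0.04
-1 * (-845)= 845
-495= -495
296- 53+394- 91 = 546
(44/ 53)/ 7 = 44/ 371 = 0.12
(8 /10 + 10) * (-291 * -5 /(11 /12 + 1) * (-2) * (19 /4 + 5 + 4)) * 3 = -15556860 /23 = -676385.22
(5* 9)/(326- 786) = -9/92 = -0.10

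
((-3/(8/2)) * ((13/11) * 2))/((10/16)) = -156/55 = -2.84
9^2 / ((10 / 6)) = 48.60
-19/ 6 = -3.17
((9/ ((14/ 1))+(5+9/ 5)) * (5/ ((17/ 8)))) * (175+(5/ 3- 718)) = -483488/ 51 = -9480.16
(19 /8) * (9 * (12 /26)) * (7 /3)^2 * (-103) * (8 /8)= -5532.29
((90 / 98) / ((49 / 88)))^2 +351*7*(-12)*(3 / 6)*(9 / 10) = -382352725539 / 28824005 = -13265.08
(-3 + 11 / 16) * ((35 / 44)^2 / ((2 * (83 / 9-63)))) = 407925 / 29984768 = 0.01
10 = 10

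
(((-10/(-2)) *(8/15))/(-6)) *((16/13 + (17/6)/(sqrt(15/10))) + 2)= -56/39 -34 *sqrt(6)/81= -2.46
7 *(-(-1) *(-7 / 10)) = -49 / 10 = -4.90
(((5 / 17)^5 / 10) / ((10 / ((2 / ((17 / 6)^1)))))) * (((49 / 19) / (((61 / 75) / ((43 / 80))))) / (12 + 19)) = 11851875 / 13875819465616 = 0.00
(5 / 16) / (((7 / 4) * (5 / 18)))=9 / 14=0.64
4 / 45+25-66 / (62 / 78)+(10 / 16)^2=-5138309 / 89280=-57.55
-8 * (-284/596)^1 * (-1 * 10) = -5680/149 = -38.12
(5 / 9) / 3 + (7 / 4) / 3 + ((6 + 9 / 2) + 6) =1865 / 108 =17.27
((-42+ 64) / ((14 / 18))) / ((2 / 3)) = 297 / 7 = 42.43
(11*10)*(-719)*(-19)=1502710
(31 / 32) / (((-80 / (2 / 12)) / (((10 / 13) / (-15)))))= 31 / 299520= 0.00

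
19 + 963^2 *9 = 8346340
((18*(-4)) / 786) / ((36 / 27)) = -9 / 131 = -0.07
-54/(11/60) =-294.55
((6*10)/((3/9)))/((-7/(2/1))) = -360/7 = -51.43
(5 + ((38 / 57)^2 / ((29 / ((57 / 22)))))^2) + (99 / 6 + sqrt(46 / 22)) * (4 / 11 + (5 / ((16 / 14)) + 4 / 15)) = 6607 * sqrt(253) / 14520 + 6417469463 / 73267920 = 94.83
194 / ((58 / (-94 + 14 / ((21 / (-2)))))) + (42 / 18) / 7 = -27713 / 87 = -318.54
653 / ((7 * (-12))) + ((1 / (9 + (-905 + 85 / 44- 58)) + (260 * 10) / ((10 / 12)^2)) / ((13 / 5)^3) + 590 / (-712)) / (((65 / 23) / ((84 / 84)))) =301025390196257 / 4472325805038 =67.31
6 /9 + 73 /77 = 373 /231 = 1.61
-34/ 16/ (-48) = 17/ 384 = 0.04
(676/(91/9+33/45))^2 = 3885.79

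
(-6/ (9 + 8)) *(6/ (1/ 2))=-72/ 17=-4.24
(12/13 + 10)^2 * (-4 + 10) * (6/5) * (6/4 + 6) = 6442.93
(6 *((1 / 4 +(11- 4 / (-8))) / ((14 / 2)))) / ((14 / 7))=141 / 28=5.04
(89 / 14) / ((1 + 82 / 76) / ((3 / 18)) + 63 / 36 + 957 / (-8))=-6764 / 112147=-0.06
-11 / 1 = -11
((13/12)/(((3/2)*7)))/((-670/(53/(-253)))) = 689/21358260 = 0.00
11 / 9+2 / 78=146 / 117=1.25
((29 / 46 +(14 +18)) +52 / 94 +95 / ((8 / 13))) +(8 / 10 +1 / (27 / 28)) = 221115649 / 1167480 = 189.40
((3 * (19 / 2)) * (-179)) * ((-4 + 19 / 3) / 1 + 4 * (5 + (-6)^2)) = -1697099 / 2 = -848549.50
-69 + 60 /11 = -699 /11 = -63.55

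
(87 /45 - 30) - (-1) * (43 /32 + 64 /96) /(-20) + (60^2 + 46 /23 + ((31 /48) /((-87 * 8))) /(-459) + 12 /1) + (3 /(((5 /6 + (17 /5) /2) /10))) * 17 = 2758475422909 /728377920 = 3787.15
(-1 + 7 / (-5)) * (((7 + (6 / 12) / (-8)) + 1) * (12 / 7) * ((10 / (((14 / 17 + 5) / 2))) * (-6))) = 51816 / 77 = 672.94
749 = 749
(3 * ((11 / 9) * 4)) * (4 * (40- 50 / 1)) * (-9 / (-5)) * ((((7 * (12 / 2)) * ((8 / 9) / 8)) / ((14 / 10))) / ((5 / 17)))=-11968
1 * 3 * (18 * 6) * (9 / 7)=2916 / 7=416.57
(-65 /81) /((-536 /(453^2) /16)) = 2964130 /603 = 4915.64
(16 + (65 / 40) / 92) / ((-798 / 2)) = -11789 / 293664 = -0.04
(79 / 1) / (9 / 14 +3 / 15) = 5530 / 59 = 93.73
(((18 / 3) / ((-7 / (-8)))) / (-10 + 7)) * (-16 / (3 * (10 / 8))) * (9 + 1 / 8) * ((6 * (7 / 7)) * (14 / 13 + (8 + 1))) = 2448128 / 455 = 5380.50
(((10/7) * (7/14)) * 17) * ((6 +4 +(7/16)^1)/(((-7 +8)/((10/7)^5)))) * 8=709750000/117649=6032.78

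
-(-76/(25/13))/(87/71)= 70148/2175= 32.25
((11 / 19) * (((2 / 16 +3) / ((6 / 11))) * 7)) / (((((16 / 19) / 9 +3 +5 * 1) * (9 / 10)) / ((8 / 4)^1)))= 105875 / 16608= 6.37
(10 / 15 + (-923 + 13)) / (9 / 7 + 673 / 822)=-5232304 / 12109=-432.10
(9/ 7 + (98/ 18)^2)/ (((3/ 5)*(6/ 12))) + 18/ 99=1932362/ 18711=103.27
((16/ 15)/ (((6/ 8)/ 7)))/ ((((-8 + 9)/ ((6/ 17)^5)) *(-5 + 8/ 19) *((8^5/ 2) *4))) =-1197/ 6588136480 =-0.00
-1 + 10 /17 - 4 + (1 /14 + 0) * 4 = -491 /119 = -4.13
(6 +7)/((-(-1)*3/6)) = 26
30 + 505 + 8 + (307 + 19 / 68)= 57819 / 68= 850.28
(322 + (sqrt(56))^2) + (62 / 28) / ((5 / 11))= 26801 / 70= 382.87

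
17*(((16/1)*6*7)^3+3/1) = 5158895667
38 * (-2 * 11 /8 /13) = -209 /26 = -8.04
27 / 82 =0.33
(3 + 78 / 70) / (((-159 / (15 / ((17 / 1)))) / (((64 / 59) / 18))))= -512 / 372113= -0.00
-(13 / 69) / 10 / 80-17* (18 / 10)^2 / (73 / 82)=-249315061 / 4029600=-61.87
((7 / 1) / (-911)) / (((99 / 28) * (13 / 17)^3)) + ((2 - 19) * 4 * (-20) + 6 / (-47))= 12664209163406 / 9312825951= 1359.87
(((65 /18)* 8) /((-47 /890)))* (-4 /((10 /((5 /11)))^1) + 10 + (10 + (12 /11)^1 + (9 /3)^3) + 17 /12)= -376661350 /13959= -26983.40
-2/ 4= -1/ 2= -0.50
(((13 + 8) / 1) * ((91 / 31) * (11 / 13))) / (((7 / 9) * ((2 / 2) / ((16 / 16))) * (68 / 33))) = 68607 / 2108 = 32.55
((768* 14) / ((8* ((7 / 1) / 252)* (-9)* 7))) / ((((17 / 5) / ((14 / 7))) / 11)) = -84480 / 17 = -4969.41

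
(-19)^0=1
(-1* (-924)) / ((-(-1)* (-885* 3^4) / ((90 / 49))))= -88 / 3717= -0.02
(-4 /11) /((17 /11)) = -4 /17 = -0.24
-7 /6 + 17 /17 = -1 /6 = -0.17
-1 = -1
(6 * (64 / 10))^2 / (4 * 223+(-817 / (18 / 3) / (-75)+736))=663552 / 733417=0.90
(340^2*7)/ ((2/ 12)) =4855200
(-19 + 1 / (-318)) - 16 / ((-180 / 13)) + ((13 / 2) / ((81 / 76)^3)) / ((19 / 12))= -1357299719 / 93887910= -14.46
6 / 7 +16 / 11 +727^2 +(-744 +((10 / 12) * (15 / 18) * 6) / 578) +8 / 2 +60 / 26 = 1832218685309 / 3471468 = 527793.63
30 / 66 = 5 / 11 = 0.45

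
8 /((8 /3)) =3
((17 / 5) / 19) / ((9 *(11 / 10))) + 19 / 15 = 12083 / 9405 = 1.28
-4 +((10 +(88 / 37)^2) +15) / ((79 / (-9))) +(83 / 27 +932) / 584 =-10046716303 / 1705324968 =-5.89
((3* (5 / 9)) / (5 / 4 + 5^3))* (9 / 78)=2 / 1313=0.00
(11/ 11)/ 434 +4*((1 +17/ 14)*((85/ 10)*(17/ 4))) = 277731/ 868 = 319.97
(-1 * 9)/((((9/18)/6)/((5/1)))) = -540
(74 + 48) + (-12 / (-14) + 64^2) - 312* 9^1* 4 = -49092 / 7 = -7013.14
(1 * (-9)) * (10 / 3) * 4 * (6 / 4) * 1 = -180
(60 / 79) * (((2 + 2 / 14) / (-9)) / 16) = -25 / 2212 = -0.01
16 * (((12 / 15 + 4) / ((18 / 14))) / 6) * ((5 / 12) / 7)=16 / 27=0.59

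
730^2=532900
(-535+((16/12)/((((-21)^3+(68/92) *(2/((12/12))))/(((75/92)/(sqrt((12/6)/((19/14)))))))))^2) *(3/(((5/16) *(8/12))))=-2445947310614058/317490564727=-7704.00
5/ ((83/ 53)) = 3.19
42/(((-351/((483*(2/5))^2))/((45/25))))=-8039.50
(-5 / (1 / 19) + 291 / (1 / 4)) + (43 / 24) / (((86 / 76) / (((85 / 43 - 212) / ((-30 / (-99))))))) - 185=-366999 / 1720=-213.37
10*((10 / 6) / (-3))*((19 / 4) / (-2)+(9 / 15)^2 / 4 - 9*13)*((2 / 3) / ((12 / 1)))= 23857 / 648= 36.82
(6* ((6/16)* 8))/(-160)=-9/80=-0.11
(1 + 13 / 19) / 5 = 32 / 95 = 0.34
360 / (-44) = -90 / 11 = -8.18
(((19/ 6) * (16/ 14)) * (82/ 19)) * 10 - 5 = 3175/ 21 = 151.19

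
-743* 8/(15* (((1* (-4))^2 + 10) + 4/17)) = -50524/3345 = -15.10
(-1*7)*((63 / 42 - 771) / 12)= 3591 / 8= 448.88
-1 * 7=-7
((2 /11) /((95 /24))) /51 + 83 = 83.00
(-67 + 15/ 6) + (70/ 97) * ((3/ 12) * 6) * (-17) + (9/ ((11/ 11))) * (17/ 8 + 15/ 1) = 55269/ 776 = 71.22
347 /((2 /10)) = 1735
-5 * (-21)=105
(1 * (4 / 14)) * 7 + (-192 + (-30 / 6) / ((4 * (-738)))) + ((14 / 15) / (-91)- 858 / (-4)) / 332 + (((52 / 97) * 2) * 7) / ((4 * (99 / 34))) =-133613701196 / 708045195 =-188.71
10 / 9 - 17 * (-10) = 1540 / 9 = 171.11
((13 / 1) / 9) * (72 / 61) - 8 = -384 / 61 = -6.30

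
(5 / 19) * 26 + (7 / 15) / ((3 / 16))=7978 / 855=9.33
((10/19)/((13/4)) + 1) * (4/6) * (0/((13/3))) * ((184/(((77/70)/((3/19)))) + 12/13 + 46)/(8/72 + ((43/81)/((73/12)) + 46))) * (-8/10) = 0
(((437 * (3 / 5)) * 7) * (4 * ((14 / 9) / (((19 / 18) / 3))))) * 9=1460592 / 5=292118.40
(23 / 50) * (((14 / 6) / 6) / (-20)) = -161 / 18000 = -0.01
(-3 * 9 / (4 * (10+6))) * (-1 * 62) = 837 / 32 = 26.16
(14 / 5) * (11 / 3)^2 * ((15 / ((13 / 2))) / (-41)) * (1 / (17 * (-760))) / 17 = 847 / 87801090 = 0.00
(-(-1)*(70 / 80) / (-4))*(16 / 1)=-7 / 2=-3.50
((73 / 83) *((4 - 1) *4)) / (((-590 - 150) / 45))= -1971 / 3071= -0.64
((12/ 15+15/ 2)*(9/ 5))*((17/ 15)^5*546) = 10724179921/ 703125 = 15252.17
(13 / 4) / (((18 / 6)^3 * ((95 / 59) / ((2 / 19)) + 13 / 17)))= 13039 / 1739826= 0.01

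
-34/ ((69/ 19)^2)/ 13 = -0.20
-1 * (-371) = 371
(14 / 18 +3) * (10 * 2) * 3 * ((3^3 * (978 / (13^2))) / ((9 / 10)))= 6650400 / 169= 39351.48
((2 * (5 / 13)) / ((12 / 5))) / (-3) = -25 / 234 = -0.11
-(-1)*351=351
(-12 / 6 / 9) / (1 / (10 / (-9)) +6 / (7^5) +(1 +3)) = -336140 / 4689693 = -0.07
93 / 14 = 6.64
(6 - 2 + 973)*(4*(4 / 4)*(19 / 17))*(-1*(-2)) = 148504 / 17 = 8735.53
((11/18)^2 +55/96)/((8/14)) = 1.66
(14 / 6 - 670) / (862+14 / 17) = -34051 / 44004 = -0.77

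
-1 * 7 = -7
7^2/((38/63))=3087/38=81.24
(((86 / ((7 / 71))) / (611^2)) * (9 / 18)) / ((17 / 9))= 0.00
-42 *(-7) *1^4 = 294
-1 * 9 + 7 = -2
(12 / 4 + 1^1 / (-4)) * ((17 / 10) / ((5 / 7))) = 1309 / 200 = 6.54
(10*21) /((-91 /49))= -113.08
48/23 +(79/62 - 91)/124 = 241075/176824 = 1.36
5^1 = 5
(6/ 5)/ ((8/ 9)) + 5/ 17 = 559/ 340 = 1.64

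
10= 10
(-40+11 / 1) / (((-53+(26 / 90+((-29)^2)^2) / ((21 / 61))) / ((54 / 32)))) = -739935 / 31062992848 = -0.00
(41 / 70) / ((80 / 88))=451 / 700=0.64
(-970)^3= -912673000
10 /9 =1.11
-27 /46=-0.59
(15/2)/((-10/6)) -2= -13/2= -6.50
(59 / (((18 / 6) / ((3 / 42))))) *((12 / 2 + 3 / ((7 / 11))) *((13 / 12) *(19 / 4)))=364325 / 4704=77.45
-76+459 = 383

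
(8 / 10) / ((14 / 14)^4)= 4 / 5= 0.80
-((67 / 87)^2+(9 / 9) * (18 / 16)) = -104033 / 60552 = -1.72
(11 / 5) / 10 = 11 / 50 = 0.22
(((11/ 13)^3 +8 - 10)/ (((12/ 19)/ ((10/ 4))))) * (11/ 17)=-1066945/ 298792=-3.57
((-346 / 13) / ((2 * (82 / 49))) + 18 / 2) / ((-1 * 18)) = -1117 / 19188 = -0.06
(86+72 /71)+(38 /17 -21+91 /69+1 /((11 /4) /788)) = 356.11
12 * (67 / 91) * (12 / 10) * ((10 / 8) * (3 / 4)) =1809 / 182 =9.94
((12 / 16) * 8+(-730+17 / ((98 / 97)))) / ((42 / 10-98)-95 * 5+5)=346515 / 276262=1.25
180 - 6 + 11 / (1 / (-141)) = -1377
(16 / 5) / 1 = 16 / 5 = 3.20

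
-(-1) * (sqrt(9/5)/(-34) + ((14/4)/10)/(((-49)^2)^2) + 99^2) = 161430898861/16470860 - 3 * sqrt(5)/170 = 9800.96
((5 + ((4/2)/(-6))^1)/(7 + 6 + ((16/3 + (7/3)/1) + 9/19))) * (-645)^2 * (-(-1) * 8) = 177060240/241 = 734689.79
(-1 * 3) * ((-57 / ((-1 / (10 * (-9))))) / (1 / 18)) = 277020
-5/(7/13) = -65/7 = -9.29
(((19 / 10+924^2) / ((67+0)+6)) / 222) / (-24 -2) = -8537779 / 4213560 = -2.03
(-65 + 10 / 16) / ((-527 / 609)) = 313635 / 4216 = 74.39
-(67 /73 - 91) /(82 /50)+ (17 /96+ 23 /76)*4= 77585275 /1364808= 56.85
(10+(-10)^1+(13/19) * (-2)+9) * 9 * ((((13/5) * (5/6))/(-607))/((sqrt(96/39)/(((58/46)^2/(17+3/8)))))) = -4755855 * sqrt(26)/1696066046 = -0.01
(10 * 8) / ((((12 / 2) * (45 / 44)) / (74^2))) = 1927552 / 27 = 71390.81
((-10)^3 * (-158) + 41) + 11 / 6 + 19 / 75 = 23706463 / 150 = 158043.09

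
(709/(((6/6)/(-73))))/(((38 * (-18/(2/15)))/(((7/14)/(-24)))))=-51757/246240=-0.21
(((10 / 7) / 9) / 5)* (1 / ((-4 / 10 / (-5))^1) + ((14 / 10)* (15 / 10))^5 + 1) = 603789 / 350000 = 1.73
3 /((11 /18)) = 54 /11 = 4.91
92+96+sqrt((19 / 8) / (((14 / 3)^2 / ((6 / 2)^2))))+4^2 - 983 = -779+9*sqrt(38) / 56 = -778.01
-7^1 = -7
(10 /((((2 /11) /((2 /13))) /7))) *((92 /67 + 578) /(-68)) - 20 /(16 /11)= -2361865 /4556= -518.41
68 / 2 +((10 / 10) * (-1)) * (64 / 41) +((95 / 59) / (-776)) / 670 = 8159623701 / 251537296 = 32.44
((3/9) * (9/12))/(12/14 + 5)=7/164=0.04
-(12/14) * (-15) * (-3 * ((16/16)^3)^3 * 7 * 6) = -1620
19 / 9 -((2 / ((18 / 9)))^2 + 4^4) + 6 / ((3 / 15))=-224.89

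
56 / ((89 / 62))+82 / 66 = 118225 / 2937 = 40.25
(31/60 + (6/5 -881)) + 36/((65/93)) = -129133/156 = -827.78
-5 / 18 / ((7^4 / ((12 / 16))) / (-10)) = 25 / 28812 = 0.00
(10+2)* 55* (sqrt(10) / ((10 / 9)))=594* sqrt(10)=1878.39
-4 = -4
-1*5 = -5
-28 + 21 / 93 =-861 / 31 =-27.77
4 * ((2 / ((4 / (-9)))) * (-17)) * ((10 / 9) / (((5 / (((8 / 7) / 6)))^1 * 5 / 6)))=544 / 35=15.54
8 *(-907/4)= -1814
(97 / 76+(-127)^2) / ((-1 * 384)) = -1225901 / 29184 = -42.01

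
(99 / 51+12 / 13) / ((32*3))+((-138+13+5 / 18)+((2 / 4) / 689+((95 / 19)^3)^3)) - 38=6588013685063 / 3373344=1952962.31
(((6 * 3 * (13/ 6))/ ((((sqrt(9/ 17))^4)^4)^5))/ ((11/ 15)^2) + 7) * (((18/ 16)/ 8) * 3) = 2684171250604150634321862097707192080246584986391793/ 785069667342040349903805473140076993568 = 3419023001731.52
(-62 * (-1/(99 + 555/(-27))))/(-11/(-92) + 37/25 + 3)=641700/3734387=0.17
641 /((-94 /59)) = -37819 /94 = -402.33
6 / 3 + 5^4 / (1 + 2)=210.33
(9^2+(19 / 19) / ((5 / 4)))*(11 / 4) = 224.95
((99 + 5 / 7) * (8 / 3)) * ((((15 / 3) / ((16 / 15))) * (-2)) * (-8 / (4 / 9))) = 314100 / 7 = 44871.43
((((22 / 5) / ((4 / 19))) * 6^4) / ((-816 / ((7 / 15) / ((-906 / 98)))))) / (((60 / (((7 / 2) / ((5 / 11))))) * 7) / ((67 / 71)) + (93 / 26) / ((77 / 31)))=4807832029 / 169985905725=0.03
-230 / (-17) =230 / 17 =13.53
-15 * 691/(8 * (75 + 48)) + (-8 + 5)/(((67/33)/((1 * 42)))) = -1595309/21976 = -72.59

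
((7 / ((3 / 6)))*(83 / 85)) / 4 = 581 / 170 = 3.42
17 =17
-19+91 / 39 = -50 / 3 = -16.67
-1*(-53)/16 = 53/16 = 3.31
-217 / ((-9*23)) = 1.05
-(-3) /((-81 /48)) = -16 /9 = -1.78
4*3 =12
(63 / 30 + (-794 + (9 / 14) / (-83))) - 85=-2547417 / 2905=-876.91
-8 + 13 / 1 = 5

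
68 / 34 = 2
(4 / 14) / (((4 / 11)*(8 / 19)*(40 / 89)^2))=1655489 / 179200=9.24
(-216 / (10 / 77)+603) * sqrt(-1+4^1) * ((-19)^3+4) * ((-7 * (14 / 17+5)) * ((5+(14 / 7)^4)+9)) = -151094880090 * sqrt(3) / 17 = -15394353475.26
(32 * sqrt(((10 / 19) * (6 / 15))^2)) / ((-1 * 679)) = -128 / 12901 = -0.01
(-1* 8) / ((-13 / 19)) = 152 / 13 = 11.69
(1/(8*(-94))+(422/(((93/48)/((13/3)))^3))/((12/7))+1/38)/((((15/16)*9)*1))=94954573229803/290907774405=326.41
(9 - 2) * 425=2975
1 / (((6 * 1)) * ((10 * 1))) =1 / 60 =0.02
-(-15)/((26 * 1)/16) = 120/13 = 9.23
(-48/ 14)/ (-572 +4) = 3/ 497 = 0.01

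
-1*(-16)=16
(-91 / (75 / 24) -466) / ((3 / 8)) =-33008 / 25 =-1320.32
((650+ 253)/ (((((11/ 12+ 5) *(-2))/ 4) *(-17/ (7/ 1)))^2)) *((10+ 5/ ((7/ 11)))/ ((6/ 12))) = 910224000/ 1456849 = 624.79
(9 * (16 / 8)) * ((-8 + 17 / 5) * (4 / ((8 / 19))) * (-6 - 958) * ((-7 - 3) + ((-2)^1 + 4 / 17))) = -151656480 / 17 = -8920969.41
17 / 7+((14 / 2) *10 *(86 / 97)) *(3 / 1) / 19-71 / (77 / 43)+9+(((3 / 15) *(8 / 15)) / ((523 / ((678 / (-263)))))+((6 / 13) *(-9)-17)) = -251065926931844 / 6343907745175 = -39.58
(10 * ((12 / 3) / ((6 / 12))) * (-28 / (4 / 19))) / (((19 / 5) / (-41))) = 114800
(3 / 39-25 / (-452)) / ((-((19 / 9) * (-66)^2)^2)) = -777 / 496912260416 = -0.00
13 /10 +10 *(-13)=-1287 /10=-128.70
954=954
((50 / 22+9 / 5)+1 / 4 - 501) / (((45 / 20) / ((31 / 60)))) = -125457 / 1100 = -114.05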